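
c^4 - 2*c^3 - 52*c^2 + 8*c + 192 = (c - 8)*(c - 2)*(c + 2)*(c + 6)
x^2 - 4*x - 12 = (x - 6)*(x + 2)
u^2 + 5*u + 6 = (u + 2)*(u + 3)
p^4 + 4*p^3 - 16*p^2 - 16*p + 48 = (p - 2)^2*(p + 2)*(p + 6)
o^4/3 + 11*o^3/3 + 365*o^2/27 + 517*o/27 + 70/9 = (o/3 + 1)*(o + 2/3)*(o + 7/3)*(o + 5)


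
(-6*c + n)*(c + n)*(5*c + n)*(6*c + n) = -180*c^4 - 216*c^3*n - 31*c^2*n^2 + 6*c*n^3 + n^4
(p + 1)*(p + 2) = p^2 + 3*p + 2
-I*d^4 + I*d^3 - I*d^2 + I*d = d*(d - I)*(d + I)*(-I*d + I)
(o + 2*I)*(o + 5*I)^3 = o^4 + 17*I*o^3 - 105*o^2 - 275*I*o + 250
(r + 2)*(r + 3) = r^2 + 5*r + 6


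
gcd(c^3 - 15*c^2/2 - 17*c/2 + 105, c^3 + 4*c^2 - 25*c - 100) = c - 5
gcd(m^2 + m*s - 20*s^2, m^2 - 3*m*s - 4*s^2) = -m + 4*s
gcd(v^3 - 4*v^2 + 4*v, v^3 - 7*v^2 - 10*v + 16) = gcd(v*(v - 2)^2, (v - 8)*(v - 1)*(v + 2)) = 1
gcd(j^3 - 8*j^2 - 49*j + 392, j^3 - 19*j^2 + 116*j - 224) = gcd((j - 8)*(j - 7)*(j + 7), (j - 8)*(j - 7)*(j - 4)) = j^2 - 15*j + 56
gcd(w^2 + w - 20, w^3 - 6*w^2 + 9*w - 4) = w - 4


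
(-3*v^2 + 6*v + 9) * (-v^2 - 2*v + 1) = 3*v^4 - 24*v^2 - 12*v + 9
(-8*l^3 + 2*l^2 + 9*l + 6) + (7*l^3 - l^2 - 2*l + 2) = -l^3 + l^2 + 7*l + 8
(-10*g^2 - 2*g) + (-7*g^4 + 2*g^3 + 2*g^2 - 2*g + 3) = -7*g^4 + 2*g^3 - 8*g^2 - 4*g + 3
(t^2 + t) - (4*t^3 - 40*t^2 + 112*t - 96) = -4*t^3 + 41*t^2 - 111*t + 96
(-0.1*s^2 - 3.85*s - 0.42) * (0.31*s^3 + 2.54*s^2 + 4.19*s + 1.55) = -0.031*s^5 - 1.4475*s^4 - 10.3282*s^3 - 17.3533*s^2 - 7.7273*s - 0.651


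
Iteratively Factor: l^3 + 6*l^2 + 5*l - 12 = (l + 3)*(l^2 + 3*l - 4) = (l + 3)*(l + 4)*(l - 1)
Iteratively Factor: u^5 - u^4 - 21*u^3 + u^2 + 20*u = (u)*(u^4 - u^3 - 21*u^2 + u + 20) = u*(u - 5)*(u^3 + 4*u^2 - u - 4) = u*(u - 5)*(u + 4)*(u^2 - 1) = u*(u - 5)*(u + 1)*(u + 4)*(u - 1)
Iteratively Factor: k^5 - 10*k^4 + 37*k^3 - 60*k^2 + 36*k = (k - 2)*(k^4 - 8*k^3 + 21*k^2 - 18*k) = (k - 3)*(k - 2)*(k^3 - 5*k^2 + 6*k) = k*(k - 3)*(k - 2)*(k^2 - 5*k + 6) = k*(k - 3)^2*(k - 2)*(k - 2)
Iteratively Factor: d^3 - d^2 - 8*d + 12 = (d - 2)*(d^2 + d - 6) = (d - 2)*(d + 3)*(d - 2)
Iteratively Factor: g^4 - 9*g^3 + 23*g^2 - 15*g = (g)*(g^3 - 9*g^2 + 23*g - 15) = g*(g - 3)*(g^2 - 6*g + 5) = g*(g - 3)*(g - 1)*(g - 5)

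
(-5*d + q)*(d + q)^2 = -5*d^3 - 9*d^2*q - 3*d*q^2 + q^3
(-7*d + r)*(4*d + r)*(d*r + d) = -28*d^3*r - 28*d^3 - 3*d^2*r^2 - 3*d^2*r + d*r^3 + d*r^2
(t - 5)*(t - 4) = t^2 - 9*t + 20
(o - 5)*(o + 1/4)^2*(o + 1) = o^4 - 7*o^3/2 - 111*o^2/16 - 11*o/4 - 5/16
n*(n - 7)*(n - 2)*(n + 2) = n^4 - 7*n^3 - 4*n^2 + 28*n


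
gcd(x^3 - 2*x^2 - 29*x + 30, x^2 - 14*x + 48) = x - 6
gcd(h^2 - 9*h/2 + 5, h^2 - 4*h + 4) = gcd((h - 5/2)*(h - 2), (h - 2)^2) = h - 2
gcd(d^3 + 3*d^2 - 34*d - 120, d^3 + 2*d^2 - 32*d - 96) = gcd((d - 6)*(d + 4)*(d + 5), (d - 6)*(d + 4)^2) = d^2 - 2*d - 24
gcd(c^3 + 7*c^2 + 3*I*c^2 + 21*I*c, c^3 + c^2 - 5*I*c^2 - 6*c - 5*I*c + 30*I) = 1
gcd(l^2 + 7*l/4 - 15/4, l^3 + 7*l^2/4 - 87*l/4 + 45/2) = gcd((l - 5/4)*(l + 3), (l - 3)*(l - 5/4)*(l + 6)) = l - 5/4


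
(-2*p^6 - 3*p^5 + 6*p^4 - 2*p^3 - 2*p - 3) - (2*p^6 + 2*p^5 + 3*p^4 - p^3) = -4*p^6 - 5*p^5 + 3*p^4 - p^3 - 2*p - 3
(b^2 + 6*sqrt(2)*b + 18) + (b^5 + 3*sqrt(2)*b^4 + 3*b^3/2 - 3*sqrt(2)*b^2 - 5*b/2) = b^5 + 3*sqrt(2)*b^4 + 3*b^3/2 - 3*sqrt(2)*b^2 + b^2 - 5*b/2 + 6*sqrt(2)*b + 18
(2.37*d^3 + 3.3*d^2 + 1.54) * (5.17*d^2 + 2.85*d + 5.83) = 12.2529*d^5 + 23.8155*d^4 + 23.2221*d^3 + 27.2008*d^2 + 4.389*d + 8.9782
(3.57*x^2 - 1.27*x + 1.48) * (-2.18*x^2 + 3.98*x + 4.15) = -7.7826*x^4 + 16.9772*x^3 + 6.5345*x^2 + 0.619899999999999*x + 6.142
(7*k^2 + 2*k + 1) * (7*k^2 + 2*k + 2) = 49*k^4 + 28*k^3 + 25*k^2 + 6*k + 2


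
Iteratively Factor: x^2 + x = (x)*(x + 1)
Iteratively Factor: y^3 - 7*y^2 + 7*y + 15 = (y + 1)*(y^2 - 8*y + 15) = (y - 3)*(y + 1)*(y - 5)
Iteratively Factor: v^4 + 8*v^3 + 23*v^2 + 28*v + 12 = (v + 1)*(v^3 + 7*v^2 + 16*v + 12) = (v + 1)*(v + 3)*(v^2 + 4*v + 4) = (v + 1)*(v + 2)*(v + 3)*(v + 2)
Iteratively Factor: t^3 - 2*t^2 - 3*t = (t)*(t^2 - 2*t - 3) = t*(t - 3)*(t + 1)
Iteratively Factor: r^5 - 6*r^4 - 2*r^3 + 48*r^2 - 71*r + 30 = (r + 3)*(r^4 - 9*r^3 + 25*r^2 - 27*r + 10) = (r - 5)*(r + 3)*(r^3 - 4*r^2 + 5*r - 2) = (r - 5)*(r - 1)*(r + 3)*(r^2 - 3*r + 2) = (r - 5)*(r - 1)^2*(r + 3)*(r - 2)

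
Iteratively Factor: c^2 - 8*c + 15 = (c - 3)*(c - 5)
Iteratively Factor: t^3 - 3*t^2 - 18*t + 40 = (t - 5)*(t^2 + 2*t - 8) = (t - 5)*(t - 2)*(t + 4)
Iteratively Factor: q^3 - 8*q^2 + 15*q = (q)*(q^2 - 8*q + 15) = q*(q - 3)*(q - 5)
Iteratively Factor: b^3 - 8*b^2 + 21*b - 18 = (b - 3)*(b^2 - 5*b + 6) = (b - 3)^2*(b - 2)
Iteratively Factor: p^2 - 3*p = (p - 3)*(p)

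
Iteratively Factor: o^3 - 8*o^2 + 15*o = (o - 3)*(o^2 - 5*o) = (o - 5)*(o - 3)*(o)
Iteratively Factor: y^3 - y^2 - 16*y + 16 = (y - 1)*(y^2 - 16) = (y - 4)*(y - 1)*(y + 4)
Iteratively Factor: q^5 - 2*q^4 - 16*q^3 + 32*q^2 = (q + 4)*(q^4 - 6*q^3 + 8*q^2) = q*(q + 4)*(q^3 - 6*q^2 + 8*q) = q*(q - 2)*(q + 4)*(q^2 - 4*q) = q*(q - 4)*(q - 2)*(q + 4)*(q)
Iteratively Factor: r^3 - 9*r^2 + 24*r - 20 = (r - 2)*(r^2 - 7*r + 10) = (r - 2)^2*(r - 5)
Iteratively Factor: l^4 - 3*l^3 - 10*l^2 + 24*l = (l - 2)*(l^3 - l^2 - 12*l) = (l - 2)*(l + 3)*(l^2 - 4*l) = (l - 4)*(l - 2)*(l + 3)*(l)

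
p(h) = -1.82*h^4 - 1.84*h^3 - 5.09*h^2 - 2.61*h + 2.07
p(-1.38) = -5.79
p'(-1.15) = 12.87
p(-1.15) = -2.04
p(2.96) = -237.68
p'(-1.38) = 20.06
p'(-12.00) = 11904.51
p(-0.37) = 2.40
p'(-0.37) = 0.77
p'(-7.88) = 3296.98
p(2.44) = -125.84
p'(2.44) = -166.07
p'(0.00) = -2.61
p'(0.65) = -13.56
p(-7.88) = -6410.50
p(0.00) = 2.07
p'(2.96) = -269.91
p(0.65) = -2.61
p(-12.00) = -35259.57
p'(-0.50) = 2.01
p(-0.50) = 2.22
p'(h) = -7.28*h^3 - 5.52*h^2 - 10.18*h - 2.61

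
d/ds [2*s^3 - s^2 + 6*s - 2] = 6*s^2 - 2*s + 6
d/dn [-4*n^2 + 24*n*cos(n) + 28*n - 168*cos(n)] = -24*n*sin(n) - 8*n + 168*sin(n) + 24*cos(n) + 28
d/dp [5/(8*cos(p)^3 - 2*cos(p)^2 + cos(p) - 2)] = 5*(24*cos(p)^2 - 4*cos(p) + 1)*sin(p)/(8*cos(p)^3 - 2*cos(p)^2 + cos(p) - 2)^2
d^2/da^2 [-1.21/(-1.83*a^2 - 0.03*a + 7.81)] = (-8.104338*a^2 - 0.132858*a + 1.21*(3.66*a + 0.03)*(7.32*a + 0.06) + 34.587366)/(1.83*a^2 + 0.03*a - 7.81)^3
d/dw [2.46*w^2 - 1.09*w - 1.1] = 4.92*w - 1.09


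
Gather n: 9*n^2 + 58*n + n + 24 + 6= 9*n^2 + 59*n + 30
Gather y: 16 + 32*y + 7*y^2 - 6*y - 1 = 7*y^2 + 26*y + 15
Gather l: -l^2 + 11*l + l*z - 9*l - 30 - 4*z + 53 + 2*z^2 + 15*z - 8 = -l^2 + l*(z + 2) + 2*z^2 + 11*z + 15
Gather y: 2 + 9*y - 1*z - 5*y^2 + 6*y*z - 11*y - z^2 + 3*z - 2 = -5*y^2 + y*(6*z - 2) - z^2 + 2*z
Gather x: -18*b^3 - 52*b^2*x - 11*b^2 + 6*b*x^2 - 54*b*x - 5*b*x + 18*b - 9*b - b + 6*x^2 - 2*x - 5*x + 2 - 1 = -18*b^3 - 11*b^2 + 8*b + x^2*(6*b + 6) + x*(-52*b^2 - 59*b - 7) + 1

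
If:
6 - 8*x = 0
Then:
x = 3/4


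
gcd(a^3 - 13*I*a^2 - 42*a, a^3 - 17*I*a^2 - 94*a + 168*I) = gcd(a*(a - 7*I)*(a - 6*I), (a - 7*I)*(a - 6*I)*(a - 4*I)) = a^2 - 13*I*a - 42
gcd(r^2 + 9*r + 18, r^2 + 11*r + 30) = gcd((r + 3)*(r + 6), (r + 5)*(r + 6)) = r + 6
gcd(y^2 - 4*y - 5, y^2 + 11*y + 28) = 1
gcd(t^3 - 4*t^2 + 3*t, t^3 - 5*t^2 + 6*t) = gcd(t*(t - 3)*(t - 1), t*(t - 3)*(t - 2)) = t^2 - 3*t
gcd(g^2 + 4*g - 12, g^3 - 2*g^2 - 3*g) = 1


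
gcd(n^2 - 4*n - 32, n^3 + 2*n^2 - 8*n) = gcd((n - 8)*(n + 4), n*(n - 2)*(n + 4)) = n + 4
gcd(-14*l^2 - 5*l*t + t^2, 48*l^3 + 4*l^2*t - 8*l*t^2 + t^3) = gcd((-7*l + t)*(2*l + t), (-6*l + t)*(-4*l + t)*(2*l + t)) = 2*l + t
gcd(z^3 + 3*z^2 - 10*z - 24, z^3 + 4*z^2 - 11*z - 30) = z^2 - z - 6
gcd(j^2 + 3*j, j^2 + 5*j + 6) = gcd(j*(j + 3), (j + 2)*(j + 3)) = j + 3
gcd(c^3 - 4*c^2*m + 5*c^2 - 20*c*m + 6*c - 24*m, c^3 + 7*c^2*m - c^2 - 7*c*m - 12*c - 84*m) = c + 3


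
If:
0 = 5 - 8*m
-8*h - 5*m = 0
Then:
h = -25/64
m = 5/8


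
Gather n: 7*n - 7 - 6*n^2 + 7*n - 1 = -6*n^2 + 14*n - 8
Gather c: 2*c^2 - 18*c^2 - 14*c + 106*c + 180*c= -16*c^2 + 272*c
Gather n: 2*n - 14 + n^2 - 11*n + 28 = n^2 - 9*n + 14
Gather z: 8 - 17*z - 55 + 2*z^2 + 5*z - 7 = 2*z^2 - 12*z - 54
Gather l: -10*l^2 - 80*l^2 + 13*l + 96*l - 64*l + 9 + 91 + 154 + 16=-90*l^2 + 45*l + 270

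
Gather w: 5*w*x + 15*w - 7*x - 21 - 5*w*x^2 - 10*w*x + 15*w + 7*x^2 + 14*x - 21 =w*(-5*x^2 - 5*x + 30) + 7*x^2 + 7*x - 42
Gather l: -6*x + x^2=x^2 - 6*x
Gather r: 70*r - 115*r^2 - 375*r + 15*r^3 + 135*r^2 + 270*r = 15*r^3 + 20*r^2 - 35*r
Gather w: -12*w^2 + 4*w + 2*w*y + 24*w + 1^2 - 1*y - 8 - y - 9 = -12*w^2 + w*(2*y + 28) - 2*y - 16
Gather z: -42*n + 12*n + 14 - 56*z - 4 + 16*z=-30*n - 40*z + 10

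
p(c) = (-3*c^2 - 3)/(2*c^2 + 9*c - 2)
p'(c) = -6*c/(2*c^2 + 9*c - 2) + (-4*c - 9)*(-3*c^2 - 3)/(2*c^2 + 9*c - 2)^2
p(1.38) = -0.61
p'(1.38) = 0.04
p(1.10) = -0.64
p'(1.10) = 0.19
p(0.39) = -1.91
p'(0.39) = 9.80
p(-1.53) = 0.90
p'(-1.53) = -0.59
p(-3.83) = 6.59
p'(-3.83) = -9.06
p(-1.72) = 1.03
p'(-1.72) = -0.70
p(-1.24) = 0.75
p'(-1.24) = -0.44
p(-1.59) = 0.94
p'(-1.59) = -0.63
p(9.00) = -1.02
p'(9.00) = -0.03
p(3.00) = -0.70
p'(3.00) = -0.08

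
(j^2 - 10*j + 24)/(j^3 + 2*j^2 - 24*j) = (j - 6)/(j*(j + 6))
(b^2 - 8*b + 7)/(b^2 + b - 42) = (b^2 - 8*b + 7)/(b^2 + b - 42)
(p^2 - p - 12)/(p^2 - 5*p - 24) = (p - 4)/(p - 8)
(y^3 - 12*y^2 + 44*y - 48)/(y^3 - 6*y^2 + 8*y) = (y - 6)/y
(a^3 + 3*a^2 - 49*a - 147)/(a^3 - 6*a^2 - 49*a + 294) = (a + 3)/(a - 6)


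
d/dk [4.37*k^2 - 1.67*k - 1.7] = 8.74*k - 1.67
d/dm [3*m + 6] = 3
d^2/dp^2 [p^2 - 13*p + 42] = 2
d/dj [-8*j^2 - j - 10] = -16*j - 1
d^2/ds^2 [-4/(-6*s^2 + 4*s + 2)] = 4*(9*s^2 - 6*s - 4*(3*s - 1)^2 - 3)/(-3*s^2 + 2*s + 1)^3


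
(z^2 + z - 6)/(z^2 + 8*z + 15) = (z - 2)/(z + 5)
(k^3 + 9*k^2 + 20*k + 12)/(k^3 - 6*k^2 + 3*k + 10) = (k^2 + 8*k + 12)/(k^2 - 7*k + 10)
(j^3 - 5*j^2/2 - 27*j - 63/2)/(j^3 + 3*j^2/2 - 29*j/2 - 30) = (2*j^2 - 11*j - 21)/(2*j^2 - 3*j - 20)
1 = 1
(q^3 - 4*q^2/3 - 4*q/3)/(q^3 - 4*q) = (q + 2/3)/(q + 2)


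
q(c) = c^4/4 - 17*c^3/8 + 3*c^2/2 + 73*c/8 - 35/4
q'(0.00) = 9.12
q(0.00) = -8.75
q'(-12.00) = -2672.88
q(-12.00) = 8953.75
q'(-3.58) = -129.20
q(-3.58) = 116.37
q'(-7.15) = -703.76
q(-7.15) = 1432.81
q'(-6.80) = -620.49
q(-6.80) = 1201.26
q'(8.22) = 158.45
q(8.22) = 128.73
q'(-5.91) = -437.70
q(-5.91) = 733.36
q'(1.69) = 0.81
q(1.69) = 2.74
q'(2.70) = -9.57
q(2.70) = -1.72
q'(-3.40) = -114.07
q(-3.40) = 94.49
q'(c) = c^3 - 51*c^2/8 + 3*c + 73/8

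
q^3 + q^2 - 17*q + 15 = (q - 3)*(q - 1)*(q + 5)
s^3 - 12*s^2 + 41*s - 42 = (s - 7)*(s - 3)*(s - 2)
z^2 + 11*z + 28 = (z + 4)*(z + 7)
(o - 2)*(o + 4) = o^2 + 2*o - 8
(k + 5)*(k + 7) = k^2 + 12*k + 35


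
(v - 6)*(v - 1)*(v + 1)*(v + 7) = v^4 + v^3 - 43*v^2 - v + 42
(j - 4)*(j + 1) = j^2 - 3*j - 4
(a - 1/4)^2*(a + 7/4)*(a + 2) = a^4 + 13*a^3/4 + 27*a^2/16 - 97*a/64 + 7/32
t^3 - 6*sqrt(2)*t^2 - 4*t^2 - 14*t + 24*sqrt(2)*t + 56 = (t - 4)*(t - 7*sqrt(2))*(t + sqrt(2))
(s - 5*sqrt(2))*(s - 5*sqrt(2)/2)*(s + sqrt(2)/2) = s^3 - 7*sqrt(2)*s^2 + 35*s/2 + 25*sqrt(2)/2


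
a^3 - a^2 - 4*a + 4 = (a - 2)*(a - 1)*(a + 2)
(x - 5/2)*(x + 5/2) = x^2 - 25/4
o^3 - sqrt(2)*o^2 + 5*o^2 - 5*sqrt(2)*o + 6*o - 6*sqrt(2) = (o + 2)*(o + 3)*(o - sqrt(2))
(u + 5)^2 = u^2 + 10*u + 25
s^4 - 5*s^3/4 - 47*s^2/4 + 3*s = s*(s - 4)*(s - 1/4)*(s + 3)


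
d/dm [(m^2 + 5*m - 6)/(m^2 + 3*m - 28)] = 2*(-m^2 - 22*m - 61)/(m^4 + 6*m^3 - 47*m^2 - 168*m + 784)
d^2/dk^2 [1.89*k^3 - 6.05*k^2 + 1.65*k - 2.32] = 11.34*k - 12.1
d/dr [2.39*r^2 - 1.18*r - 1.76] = 4.78*r - 1.18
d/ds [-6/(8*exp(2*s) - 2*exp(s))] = 3*(8*exp(s) - 1)*exp(-s)/(4*exp(s) - 1)^2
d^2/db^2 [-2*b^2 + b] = -4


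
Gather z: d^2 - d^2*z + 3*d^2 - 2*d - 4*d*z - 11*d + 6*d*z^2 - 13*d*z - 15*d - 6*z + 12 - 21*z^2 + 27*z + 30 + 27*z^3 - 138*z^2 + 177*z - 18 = 4*d^2 - 28*d + 27*z^3 + z^2*(6*d - 159) + z*(-d^2 - 17*d + 198) + 24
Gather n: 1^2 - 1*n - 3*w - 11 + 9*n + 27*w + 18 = 8*n + 24*w + 8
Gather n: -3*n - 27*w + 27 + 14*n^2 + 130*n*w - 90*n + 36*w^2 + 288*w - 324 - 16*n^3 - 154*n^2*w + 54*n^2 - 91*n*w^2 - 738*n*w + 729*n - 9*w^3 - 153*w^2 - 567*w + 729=-16*n^3 + n^2*(68 - 154*w) + n*(-91*w^2 - 608*w + 636) - 9*w^3 - 117*w^2 - 306*w + 432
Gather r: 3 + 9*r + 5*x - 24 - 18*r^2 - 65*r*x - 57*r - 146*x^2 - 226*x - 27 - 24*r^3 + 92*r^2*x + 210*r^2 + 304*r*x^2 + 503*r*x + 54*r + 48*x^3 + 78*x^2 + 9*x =-24*r^3 + r^2*(92*x + 192) + r*(304*x^2 + 438*x + 6) + 48*x^3 - 68*x^2 - 212*x - 48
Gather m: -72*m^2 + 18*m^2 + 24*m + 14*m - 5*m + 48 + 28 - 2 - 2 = -54*m^2 + 33*m + 72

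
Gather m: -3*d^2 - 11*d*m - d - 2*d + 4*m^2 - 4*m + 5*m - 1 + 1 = -3*d^2 - 3*d + 4*m^2 + m*(1 - 11*d)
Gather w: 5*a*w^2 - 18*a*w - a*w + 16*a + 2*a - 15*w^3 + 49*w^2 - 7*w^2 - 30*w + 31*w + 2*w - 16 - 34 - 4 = 18*a - 15*w^3 + w^2*(5*a + 42) + w*(3 - 19*a) - 54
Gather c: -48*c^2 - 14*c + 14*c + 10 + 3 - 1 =12 - 48*c^2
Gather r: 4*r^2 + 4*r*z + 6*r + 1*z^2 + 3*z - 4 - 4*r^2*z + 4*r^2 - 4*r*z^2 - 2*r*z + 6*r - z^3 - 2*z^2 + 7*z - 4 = r^2*(8 - 4*z) + r*(-4*z^2 + 2*z + 12) - z^3 - z^2 + 10*z - 8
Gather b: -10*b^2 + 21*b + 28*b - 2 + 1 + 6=-10*b^2 + 49*b + 5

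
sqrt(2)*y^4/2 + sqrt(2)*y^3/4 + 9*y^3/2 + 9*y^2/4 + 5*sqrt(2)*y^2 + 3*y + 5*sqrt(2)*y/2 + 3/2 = (y + 1/2)*(y + sqrt(2))*(y + 3*sqrt(2))*(sqrt(2)*y/2 + 1/2)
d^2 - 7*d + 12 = (d - 4)*(d - 3)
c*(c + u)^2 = c^3 + 2*c^2*u + c*u^2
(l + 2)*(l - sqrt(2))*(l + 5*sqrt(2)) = l^3 + 2*l^2 + 4*sqrt(2)*l^2 - 10*l + 8*sqrt(2)*l - 20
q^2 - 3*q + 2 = (q - 2)*(q - 1)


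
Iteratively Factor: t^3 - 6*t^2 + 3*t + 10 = (t - 2)*(t^2 - 4*t - 5) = (t - 2)*(t + 1)*(t - 5)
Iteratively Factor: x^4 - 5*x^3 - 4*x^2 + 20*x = (x - 5)*(x^3 - 4*x) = x*(x - 5)*(x^2 - 4) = x*(x - 5)*(x + 2)*(x - 2)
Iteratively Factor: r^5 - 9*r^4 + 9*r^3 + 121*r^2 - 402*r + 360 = (r - 3)*(r^4 - 6*r^3 - 9*r^2 + 94*r - 120) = (r - 5)*(r - 3)*(r^3 - r^2 - 14*r + 24) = (r - 5)*(r - 3)*(r + 4)*(r^2 - 5*r + 6) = (r - 5)*(r - 3)*(r - 2)*(r + 4)*(r - 3)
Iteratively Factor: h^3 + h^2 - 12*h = (h)*(h^2 + h - 12) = h*(h - 3)*(h + 4)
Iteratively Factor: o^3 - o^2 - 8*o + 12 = (o - 2)*(o^2 + o - 6) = (o - 2)*(o + 3)*(o - 2)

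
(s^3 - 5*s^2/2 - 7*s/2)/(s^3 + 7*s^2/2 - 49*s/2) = (s + 1)/(s + 7)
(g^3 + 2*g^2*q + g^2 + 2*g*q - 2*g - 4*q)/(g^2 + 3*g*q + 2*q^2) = (g^2 + g - 2)/(g + q)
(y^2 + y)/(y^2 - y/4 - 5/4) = 4*y/(4*y - 5)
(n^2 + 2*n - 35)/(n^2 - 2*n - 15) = (n + 7)/(n + 3)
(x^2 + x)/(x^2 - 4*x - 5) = x/(x - 5)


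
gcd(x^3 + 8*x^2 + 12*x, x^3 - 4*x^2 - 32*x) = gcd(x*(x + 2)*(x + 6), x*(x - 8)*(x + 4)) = x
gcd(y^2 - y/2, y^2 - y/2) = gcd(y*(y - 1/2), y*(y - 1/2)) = y^2 - y/2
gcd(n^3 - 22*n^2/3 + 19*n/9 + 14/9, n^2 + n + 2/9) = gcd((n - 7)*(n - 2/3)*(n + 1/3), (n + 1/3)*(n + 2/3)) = n + 1/3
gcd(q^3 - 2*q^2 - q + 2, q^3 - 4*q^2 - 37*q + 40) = q - 1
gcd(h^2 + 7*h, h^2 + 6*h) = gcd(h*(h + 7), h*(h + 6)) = h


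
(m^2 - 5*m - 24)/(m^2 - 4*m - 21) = (m - 8)/(m - 7)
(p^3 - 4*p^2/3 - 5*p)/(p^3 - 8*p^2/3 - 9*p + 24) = p*(3*p + 5)/(3*p^2 + p - 24)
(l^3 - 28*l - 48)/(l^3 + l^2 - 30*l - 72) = (l + 2)/(l + 3)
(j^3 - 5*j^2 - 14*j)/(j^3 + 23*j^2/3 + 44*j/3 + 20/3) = 3*j*(j - 7)/(3*j^2 + 17*j + 10)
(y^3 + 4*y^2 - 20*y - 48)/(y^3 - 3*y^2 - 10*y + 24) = (y^2 + 8*y + 12)/(y^2 + y - 6)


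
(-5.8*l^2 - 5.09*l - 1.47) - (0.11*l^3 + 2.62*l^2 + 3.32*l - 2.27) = -0.11*l^3 - 8.42*l^2 - 8.41*l + 0.8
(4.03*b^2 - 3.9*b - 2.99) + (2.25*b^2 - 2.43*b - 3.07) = 6.28*b^2 - 6.33*b - 6.06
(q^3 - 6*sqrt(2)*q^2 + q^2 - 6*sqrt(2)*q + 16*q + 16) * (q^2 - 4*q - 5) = q^5 - 6*sqrt(2)*q^4 - 3*q^4 + 7*q^3 + 18*sqrt(2)*q^3 - 53*q^2 + 54*sqrt(2)*q^2 - 144*q + 30*sqrt(2)*q - 80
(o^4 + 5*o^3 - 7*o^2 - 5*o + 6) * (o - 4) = o^5 + o^4 - 27*o^3 + 23*o^2 + 26*o - 24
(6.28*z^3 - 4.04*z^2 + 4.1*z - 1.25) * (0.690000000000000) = 4.3332*z^3 - 2.7876*z^2 + 2.829*z - 0.8625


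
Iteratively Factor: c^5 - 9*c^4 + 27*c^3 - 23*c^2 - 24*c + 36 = (c - 3)*(c^4 - 6*c^3 + 9*c^2 + 4*c - 12) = (c - 3)^2*(c^3 - 3*c^2 + 4) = (c - 3)^2*(c - 2)*(c^2 - c - 2) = (c - 3)^2*(c - 2)*(c + 1)*(c - 2)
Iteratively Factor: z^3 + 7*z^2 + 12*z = (z + 4)*(z^2 + 3*z) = z*(z + 4)*(z + 3)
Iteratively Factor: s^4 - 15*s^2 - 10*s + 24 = (s - 4)*(s^3 + 4*s^2 + s - 6) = (s - 4)*(s + 3)*(s^2 + s - 2) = (s - 4)*(s - 1)*(s + 3)*(s + 2)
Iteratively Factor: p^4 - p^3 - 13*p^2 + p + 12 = (p + 1)*(p^3 - 2*p^2 - 11*p + 12) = (p - 4)*(p + 1)*(p^2 + 2*p - 3) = (p - 4)*(p - 1)*(p + 1)*(p + 3)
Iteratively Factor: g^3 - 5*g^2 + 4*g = (g)*(g^2 - 5*g + 4) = g*(g - 1)*(g - 4)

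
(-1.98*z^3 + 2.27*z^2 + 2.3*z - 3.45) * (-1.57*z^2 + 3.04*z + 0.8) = 3.1086*z^5 - 9.5831*z^4 + 1.7058*z^3 + 14.2245*z^2 - 8.648*z - 2.76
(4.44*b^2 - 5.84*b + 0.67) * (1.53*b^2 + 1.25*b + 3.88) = 6.7932*b^4 - 3.3852*b^3 + 10.9523*b^2 - 21.8217*b + 2.5996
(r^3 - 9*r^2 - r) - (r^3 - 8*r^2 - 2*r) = -r^2 + r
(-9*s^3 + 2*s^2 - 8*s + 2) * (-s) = 9*s^4 - 2*s^3 + 8*s^2 - 2*s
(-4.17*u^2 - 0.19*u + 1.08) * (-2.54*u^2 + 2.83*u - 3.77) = 10.5918*u^4 - 11.3185*u^3 + 12.44*u^2 + 3.7727*u - 4.0716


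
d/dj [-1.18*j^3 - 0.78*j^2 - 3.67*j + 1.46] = -3.54*j^2 - 1.56*j - 3.67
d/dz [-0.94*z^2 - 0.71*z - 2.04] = -1.88*z - 0.71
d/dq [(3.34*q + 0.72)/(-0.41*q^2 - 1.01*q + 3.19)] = (1.3694*q^2 + 0.5904*q + 11.3818)/(0.1681*q^4 + 0.8282*q^3 - 1.5957*q^2 - 6.4438*q + 10.1761)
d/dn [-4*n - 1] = -4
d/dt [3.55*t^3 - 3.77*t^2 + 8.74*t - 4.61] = 10.65*t^2 - 7.54*t + 8.74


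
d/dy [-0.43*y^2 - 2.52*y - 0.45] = -0.86*y - 2.52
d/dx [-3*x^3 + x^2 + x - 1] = -9*x^2 + 2*x + 1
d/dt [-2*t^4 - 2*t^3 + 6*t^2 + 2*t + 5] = -8*t^3 - 6*t^2 + 12*t + 2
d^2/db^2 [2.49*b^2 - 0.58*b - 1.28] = 4.98000000000000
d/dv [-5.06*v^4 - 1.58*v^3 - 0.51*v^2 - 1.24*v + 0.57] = -20.24*v^3 - 4.74*v^2 - 1.02*v - 1.24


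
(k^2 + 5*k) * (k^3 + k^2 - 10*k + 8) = k^5 + 6*k^4 - 5*k^3 - 42*k^2 + 40*k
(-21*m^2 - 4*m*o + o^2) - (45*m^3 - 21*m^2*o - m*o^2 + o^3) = -45*m^3 + 21*m^2*o - 21*m^2 + m*o^2 - 4*m*o - o^3 + o^2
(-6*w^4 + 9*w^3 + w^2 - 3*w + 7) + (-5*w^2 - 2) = -6*w^4 + 9*w^3 - 4*w^2 - 3*w + 5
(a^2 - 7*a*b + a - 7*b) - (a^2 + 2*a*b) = -9*a*b + a - 7*b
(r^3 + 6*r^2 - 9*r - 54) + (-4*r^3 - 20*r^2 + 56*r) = -3*r^3 - 14*r^2 + 47*r - 54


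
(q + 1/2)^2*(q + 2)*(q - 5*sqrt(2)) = q^4 - 5*sqrt(2)*q^3 + 3*q^3 - 15*sqrt(2)*q^2 + 9*q^2/4 - 45*sqrt(2)*q/4 + q/2 - 5*sqrt(2)/2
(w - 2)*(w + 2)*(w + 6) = w^3 + 6*w^2 - 4*w - 24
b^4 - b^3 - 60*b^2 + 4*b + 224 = (b - 8)*(b - 2)*(b + 2)*(b + 7)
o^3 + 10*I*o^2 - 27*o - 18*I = (o + I)*(o + 3*I)*(o + 6*I)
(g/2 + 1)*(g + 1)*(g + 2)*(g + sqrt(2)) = g^4/2 + sqrt(2)*g^3/2 + 5*g^3/2 + 5*sqrt(2)*g^2/2 + 4*g^2 + 2*g + 4*sqrt(2)*g + 2*sqrt(2)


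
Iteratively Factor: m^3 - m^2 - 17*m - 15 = (m - 5)*(m^2 + 4*m + 3) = (m - 5)*(m + 1)*(m + 3)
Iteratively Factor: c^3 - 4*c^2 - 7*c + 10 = (c + 2)*(c^2 - 6*c + 5) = (c - 5)*(c + 2)*(c - 1)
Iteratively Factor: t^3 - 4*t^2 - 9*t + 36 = (t + 3)*(t^2 - 7*t + 12) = (t - 4)*(t + 3)*(t - 3)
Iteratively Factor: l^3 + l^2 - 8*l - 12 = (l + 2)*(l^2 - l - 6) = (l + 2)^2*(l - 3)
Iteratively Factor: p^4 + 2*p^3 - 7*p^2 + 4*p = (p + 4)*(p^3 - 2*p^2 + p) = (p - 1)*(p + 4)*(p^2 - p) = (p - 1)^2*(p + 4)*(p)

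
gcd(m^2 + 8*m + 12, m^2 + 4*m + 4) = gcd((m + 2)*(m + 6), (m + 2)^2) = m + 2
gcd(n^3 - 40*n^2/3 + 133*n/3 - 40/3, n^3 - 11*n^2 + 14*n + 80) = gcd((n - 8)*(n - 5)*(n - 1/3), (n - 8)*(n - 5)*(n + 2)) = n^2 - 13*n + 40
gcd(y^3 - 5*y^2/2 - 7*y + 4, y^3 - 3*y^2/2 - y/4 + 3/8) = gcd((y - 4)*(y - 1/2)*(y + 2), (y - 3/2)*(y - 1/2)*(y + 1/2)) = y - 1/2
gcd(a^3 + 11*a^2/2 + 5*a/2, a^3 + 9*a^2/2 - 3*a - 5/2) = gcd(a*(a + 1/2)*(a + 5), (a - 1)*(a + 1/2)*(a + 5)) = a^2 + 11*a/2 + 5/2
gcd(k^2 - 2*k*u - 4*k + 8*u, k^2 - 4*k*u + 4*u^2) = -k + 2*u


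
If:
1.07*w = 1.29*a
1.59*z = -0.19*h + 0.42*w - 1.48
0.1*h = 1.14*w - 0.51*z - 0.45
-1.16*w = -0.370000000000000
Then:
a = 0.26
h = 8.84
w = 0.32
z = -1.90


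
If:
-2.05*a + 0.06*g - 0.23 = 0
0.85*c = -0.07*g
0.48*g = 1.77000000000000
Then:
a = -0.00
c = -0.30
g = 3.69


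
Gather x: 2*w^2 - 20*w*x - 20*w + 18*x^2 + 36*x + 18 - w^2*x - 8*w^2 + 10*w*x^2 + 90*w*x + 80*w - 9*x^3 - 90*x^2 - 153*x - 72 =-6*w^2 + 60*w - 9*x^3 + x^2*(10*w - 72) + x*(-w^2 + 70*w - 117) - 54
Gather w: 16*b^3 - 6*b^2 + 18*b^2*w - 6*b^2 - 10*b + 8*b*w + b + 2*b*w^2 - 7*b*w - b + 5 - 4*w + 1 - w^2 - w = 16*b^3 - 12*b^2 - 10*b + w^2*(2*b - 1) + w*(18*b^2 + b - 5) + 6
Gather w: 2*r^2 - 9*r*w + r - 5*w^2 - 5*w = 2*r^2 + r - 5*w^2 + w*(-9*r - 5)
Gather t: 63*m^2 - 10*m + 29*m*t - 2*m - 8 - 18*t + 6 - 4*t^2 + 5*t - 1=63*m^2 - 12*m - 4*t^2 + t*(29*m - 13) - 3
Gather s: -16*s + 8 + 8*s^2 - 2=8*s^2 - 16*s + 6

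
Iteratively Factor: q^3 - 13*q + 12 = (q - 1)*(q^2 + q - 12) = (q - 3)*(q - 1)*(q + 4)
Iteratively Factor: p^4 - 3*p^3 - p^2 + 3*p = (p)*(p^3 - 3*p^2 - p + 3) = p*(p - 3)*(p^2 - 1) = p*(p - 3)*(p + 1)*(p - 1)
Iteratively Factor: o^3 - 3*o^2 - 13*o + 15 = (o - 5)*(o^2 + 2*o - 3) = (o - 5)*(o - 1)*(o + 3)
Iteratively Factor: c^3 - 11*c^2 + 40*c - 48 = (c - 4)*(c^2 - 7*c + 12) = (c - 4)^2*(c - 3)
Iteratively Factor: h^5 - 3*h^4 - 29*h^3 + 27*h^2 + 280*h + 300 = (h + 2)*(h^4 - 5*h^3 - 19*h^2 + 65*h + 150) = (h - 5)*(h + 2)*(h^3 - 19*h - 30) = (h - 5)*(h + 2)^2*(h^2 - 2*h - 15) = (h - 5)*(h + 2)^2*(h + 3)*(h - 5)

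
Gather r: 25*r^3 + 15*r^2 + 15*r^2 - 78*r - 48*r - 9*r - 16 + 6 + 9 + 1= 25*r^3 + 30*r^2 - 135*r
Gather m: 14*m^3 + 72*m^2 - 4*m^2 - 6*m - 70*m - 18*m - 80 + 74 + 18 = 14*m^3 + 68*m^2 - 94*m + 12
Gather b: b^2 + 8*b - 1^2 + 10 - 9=b^2 + 8*b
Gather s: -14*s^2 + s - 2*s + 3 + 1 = -14*s^2 - s + 4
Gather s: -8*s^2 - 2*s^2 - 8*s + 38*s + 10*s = -10*s^2 + 40*s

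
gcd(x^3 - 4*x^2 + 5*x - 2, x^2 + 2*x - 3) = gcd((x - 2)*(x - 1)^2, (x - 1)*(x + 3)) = x - 1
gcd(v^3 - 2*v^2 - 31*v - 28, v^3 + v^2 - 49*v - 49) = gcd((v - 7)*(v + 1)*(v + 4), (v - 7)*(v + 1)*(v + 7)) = v^2 - 6*v - 7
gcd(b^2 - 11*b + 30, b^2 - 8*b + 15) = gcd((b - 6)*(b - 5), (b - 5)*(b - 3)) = b - 5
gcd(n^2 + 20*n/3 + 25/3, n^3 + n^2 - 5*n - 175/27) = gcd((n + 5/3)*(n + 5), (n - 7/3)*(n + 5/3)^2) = n + 5/3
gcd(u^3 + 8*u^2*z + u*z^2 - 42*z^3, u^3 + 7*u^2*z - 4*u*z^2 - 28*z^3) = -u^2 - 5*u*z + 14*z^2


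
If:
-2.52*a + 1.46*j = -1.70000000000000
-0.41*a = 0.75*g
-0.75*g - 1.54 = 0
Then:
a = 3.76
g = -2.05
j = 5.32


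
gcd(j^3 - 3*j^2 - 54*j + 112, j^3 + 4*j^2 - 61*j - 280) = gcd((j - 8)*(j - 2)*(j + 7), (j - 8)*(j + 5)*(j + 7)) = j^2 - j - 56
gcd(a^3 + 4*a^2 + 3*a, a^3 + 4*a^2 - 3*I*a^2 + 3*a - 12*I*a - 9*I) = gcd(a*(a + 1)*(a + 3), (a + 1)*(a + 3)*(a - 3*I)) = a^2 + 4*a + 3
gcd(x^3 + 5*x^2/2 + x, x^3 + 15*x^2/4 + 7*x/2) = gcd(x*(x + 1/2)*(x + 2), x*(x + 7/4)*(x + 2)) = x^2 + 2*x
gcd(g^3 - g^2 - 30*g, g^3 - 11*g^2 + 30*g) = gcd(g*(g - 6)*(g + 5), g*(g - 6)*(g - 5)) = g^2 - 6*g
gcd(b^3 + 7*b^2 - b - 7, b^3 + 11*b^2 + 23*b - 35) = b^2 + 6*b - 7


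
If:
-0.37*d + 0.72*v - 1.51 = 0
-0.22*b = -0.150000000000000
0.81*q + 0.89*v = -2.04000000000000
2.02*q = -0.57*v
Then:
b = 0.68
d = -10.08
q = 0.87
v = -3.08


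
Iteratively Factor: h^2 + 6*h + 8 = (h + 2)*(h + 4)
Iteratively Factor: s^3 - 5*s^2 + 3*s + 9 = (s - 3)*(s^2 - 2*s - 3) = (s - 3)*(s + 1)*(s - 3)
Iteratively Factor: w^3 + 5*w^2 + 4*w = (w)*(w^2 + 5*w + 4) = w*(w + 4)*(w + 1)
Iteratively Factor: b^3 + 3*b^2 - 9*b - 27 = (b + 3)*(b^2 - 9) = (b - 3)*(b + 3)*(b + 3)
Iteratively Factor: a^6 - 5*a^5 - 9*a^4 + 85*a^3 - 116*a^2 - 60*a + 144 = (a - 2)*(a^5 - 3*a^4 - 15*a^3 + 55*a^2 - 6*a - 72) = (a - 2)*(a + 4)*(a^4 - 7*a^3 + 13*a^2 + 3*a - 18) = (a - 3)*(a - 2)*(a + 4)*(a^3 - 4*a^2 + a + 6) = (a - 3)*(a - 2)^2*(a + 4)*(a^2 - 2*a - 3) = (a - 3)*(a - 2)^2*(a + 1)*(a + 4)*(a - 3)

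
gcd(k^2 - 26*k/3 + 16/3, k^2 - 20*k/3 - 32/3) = k - 8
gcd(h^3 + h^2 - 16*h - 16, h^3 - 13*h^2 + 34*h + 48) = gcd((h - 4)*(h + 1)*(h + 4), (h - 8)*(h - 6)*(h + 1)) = h + 1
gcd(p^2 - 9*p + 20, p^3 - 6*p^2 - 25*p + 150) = p - 5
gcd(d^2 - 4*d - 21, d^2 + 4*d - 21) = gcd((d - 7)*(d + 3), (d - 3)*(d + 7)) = 1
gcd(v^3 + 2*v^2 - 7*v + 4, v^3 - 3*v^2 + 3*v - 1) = v^2 - 2*v + 1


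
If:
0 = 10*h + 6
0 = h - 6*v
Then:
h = -3/5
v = -1/10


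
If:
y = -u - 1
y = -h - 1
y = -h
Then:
No Solution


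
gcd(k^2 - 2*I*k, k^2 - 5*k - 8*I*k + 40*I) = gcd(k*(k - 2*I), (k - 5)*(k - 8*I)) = 1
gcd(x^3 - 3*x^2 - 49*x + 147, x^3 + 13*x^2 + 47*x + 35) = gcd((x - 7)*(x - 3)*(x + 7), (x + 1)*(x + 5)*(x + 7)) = x + 7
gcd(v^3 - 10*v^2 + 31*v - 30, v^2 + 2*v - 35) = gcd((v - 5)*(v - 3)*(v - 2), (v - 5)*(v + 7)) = v - 5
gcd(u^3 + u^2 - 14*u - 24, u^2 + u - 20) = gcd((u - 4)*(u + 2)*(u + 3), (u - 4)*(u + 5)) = u - 4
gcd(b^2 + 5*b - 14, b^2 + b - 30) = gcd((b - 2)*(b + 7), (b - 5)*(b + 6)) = 1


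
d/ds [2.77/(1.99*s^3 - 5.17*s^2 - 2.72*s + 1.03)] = (-16.5369*s^2 + 28.6418*s + 7.5344)/(1.99*s^3 - 5.17*s^2 - 2.72*s + 1.03)^2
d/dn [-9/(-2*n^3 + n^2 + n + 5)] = 9*(-6*n^2 + 2*n + 1)/(-2*n^3 + n^2 + n + 5)^2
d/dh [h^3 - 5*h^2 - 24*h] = 3*h^2 - 10*h - 24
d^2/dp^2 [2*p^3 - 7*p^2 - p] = 12*p - 14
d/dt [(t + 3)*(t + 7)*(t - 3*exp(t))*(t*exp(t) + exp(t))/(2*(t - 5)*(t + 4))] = (t^6 - 6*t^5*exp(t) + 12*t^5 - 63*t^4*exp(t) + 8*t^4 + 6*t^3*exp(t) - 332*t^3 + 1686*t^2*exp(t) - 1353*t^2 + 5292*t*exp(t) - 1660*t + 4317*exp(t) - 420)*exp(t)/(2*(t^4 - 2*t^3 - 39*t^2 + 40*t + 400))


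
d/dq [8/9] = 0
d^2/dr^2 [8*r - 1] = 0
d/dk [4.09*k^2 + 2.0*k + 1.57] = 8.18*k + 2.0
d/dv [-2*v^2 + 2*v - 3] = 2 - 4*v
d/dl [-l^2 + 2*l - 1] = 2 - 2*l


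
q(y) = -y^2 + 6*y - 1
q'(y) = 6 - 2*y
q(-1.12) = -8.97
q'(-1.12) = 8.24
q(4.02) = 6.96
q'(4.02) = -2.04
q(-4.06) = -41.84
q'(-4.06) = 14.12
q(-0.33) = -3.09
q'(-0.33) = 6.66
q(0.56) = 2.05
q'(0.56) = 4.88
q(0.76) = 2.98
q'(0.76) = 4.48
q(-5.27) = -60.39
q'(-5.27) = 16.54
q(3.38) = 7.86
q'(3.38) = -0.76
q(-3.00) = -28.00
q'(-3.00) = 12.00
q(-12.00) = -217.00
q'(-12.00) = 30.00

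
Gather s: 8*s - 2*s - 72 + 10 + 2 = 6*s - 60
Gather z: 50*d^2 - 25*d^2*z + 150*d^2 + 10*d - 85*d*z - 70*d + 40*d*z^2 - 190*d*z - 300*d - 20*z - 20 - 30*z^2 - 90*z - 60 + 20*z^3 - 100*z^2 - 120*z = 200*d^2 - 360*d + 20*z^3 + z^2*(40*d - 130) + z*(-25*d^2 - 275*d - 230) - 80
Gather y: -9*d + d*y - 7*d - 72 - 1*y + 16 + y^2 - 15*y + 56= -16*d + y^2 + y*(d - 16)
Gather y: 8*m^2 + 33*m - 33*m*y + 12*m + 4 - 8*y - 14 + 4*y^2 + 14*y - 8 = 8*m^2 + 45*m + 4*y^2 + y*(6 - 33*m) - 18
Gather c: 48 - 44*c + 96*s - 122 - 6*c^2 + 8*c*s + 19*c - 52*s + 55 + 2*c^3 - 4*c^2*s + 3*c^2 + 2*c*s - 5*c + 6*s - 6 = 2*c^3 + c^2*(-4*s - 3) + c*(10*s - 30) + 50*s - 25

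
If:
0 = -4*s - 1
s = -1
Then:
No Solution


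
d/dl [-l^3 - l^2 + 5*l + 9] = -3*l^2 - 2*l + 5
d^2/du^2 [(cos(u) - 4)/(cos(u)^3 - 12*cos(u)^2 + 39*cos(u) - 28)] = 2*(-2*sin(u)^4 + 19*sin(u)^2 - 43*cos(u) + 3*cos(3*u) + 40)/((cos(u) - 7)^3*(cos(u) - 1)^3)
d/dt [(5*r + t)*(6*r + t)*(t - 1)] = 30*r^2 + 22*r*t - 11*r + 3*t^2 - 2*t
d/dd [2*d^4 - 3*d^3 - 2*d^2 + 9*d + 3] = 8*d^3 - 9*d^2 - 4*d + 9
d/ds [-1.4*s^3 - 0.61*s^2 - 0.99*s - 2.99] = -4.2*s^2 - 1.22*s - 0.99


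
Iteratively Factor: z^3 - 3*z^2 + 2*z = (z - 1)*(z^2 - 2*z) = (z - 2)*(z - 1)*(z)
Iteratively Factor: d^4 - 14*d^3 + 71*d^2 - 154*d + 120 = (d - 3)*(d^3 - 11*d^2 + 38*d - 40) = (d - 4)*(d - 3)*(d^2 - 7*d + 10) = (d - 5)*(d - 4)*(d - 3)*(d - 2)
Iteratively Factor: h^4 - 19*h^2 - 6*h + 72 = (h + 3)*(h^3 - 3*h^2 - 10*h + 24) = (h - 2)*(h + 3)*(h^2 - h - 12) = (h - 4)*(h - 2)*(h + 3)*(h + 3)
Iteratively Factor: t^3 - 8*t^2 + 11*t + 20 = (t - 5)*(t^2 - 3*t - 4) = (t - 5)*(t - 4)*(t + 1)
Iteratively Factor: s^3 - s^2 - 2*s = (s)*(s^2 - s - 2) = s*(s + 1)*(s - 2)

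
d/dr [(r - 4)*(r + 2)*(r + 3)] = 3*r^2 + 2*r - 14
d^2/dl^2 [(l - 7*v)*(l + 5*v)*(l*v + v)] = 2*v*(3*l - 2*v + 1)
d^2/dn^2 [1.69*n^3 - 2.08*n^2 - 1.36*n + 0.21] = 10.14*n - 4.16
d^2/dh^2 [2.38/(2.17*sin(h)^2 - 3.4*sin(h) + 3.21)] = (-44.828728*sin(h)^4 + 52.67892*sin(h)^3 + 106.043756*sin(h)^2 - 131.33316*sin(h) + 21.868868)/(2.17*sin(h)^2 - 3.4*sin(h) + 3.21)^3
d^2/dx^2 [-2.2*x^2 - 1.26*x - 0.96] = -4.40000000000000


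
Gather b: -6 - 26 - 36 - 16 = -84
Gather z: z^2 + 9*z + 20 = z^2 + 9*z + 20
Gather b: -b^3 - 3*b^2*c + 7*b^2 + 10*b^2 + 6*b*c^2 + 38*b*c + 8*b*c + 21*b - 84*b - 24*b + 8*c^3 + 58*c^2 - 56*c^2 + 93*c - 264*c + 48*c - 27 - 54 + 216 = -b^3 + b^2*(17 - 3*c) + b*(6*c^2 + 46*c - 87) + 8*c^3 + 2*c^2 - 123*c + 135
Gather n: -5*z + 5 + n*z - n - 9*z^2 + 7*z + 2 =n*(z - 1) - 9*z^2 + 2*z + 7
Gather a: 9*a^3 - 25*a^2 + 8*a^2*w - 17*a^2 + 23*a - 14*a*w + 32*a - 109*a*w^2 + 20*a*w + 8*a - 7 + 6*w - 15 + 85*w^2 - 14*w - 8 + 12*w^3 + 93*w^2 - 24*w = 9*a^3 + a^2*(8*w - 42) + a*(-109*w^2 + 6*w + 63) + 12*w^3 + 178*w^2 - 32*w - 30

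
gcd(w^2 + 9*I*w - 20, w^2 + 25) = w + 5*I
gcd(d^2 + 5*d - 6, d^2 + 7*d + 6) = d + 6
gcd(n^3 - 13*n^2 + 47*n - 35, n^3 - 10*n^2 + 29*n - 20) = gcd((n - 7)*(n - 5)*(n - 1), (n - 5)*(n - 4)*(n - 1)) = n^2 - 6*n + 5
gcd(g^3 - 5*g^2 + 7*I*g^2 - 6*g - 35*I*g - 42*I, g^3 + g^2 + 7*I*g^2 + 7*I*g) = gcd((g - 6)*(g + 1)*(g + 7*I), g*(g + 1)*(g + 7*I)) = g^2 + g*(1 + 7*I) + 7*I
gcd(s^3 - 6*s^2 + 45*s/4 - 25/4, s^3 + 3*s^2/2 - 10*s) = s - 5/2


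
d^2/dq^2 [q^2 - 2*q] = 2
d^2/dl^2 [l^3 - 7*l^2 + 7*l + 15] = 6*l - 14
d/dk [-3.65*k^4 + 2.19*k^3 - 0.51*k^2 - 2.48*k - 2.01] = -14.6*k^3 + 6.57*k^2 - 1.02*k - 2.48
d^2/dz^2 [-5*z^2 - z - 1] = -10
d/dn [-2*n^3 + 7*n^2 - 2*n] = -6*n^2 + 14*n - 2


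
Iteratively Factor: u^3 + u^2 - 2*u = (u + 2)*(u^2 - u) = (u - 1)*(u + 2)*(u)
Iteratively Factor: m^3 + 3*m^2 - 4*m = (m + 4)*(m^2 - m) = (m - 1)*(m + 4)*(m)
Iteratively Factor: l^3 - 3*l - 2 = (l - 2)*(l^2 + 2*l + 1) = (l - 2)*(l + 1)*(l + 1)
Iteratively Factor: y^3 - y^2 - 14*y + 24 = (y - 3)*(y^2 + 2*y - 8) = (y - 3)*(y + 4)*(y - 2)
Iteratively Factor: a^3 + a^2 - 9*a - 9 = (a - 3)*(a^2 + 4*a + 3) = (a - 3)*(a + 3)*(a + 1)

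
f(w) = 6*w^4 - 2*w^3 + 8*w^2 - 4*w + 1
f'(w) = 24*w^3 - 6*w^2 + 16*w - 4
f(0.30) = 0.51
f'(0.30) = 0.91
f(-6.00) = 8521.00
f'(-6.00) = -5500.00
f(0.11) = 0.66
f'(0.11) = -2.28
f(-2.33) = 255.89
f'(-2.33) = -377.44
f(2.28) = 171.90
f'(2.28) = 285.75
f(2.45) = 225.99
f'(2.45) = 352.13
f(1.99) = 103.05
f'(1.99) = 193.21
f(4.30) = 2023.99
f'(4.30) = 1862.03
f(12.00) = 122065.00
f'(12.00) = 40796.00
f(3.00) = 493.00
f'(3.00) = 638.00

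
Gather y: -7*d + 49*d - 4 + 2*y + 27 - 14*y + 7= 42*d - 12*y + 30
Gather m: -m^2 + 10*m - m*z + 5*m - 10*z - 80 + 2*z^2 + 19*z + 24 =-m^2 + m*(15 - z) + 2*z^2 + 9*z - 56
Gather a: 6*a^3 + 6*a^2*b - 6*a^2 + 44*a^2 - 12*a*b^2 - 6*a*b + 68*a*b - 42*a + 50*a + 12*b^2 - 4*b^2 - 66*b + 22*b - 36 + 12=6*a^3 + a^2*(6*b + 38) + a*(-12*b^2 + 62*b + 8) + 8*b^2 - 44*b - 24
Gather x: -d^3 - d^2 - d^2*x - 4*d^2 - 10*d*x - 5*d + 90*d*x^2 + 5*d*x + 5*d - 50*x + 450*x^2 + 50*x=-d^3 - 5*d^2 + x^2*(90*d + 450) + x*(-d^2 - 5*d)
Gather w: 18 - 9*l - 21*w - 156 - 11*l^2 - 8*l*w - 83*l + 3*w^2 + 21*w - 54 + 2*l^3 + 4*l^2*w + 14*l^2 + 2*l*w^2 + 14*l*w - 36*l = 2*l^3 + 3*l^2 - 128*l + w^2*(2*l + 3) + w*(4*l^2 + 6*l) - 192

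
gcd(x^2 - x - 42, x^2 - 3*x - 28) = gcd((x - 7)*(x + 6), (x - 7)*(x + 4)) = x - 7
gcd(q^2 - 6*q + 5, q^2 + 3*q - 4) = q - 1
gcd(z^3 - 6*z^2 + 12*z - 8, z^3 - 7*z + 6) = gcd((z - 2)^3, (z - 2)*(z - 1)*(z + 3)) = z - 2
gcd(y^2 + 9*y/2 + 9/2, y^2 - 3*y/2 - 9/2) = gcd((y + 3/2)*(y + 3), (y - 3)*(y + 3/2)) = y + 3/2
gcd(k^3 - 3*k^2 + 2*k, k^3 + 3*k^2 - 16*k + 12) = k^2 - 3*k + 2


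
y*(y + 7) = y^2 + 7*y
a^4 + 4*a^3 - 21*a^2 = a^2*(a - 3)*(a + 7)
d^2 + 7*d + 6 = (d + 1)*(d + 6)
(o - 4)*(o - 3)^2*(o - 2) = o^4 - 12*o^3 + 53*o^2 - 102*o + 72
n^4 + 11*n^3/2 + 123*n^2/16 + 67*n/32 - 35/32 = (n - 1/4)*(n + 1)*(n + 5/4)*(n + 7/2)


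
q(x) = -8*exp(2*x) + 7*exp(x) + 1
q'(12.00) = -423824814793.96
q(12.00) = -211911837754.21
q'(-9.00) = 0.00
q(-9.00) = 1.00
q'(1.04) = -108.27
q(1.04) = -43.23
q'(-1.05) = 0.49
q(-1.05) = 2.47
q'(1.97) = -772.50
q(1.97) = -360.15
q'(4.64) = -170818.10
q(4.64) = -85045.64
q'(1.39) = -229.80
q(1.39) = -99.85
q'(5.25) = -579714.08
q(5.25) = -289189.06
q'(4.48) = -123948.08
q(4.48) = -61664.22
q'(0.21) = -15.72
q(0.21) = -2.54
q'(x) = -16*exp(2*x) + 7*exp(x)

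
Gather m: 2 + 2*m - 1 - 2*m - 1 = 0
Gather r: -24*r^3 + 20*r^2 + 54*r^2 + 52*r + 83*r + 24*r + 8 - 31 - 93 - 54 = -24*r^3 + 74*r^2 + 159*r - 170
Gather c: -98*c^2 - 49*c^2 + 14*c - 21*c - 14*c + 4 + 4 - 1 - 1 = -147*c^2 - 21*c + 6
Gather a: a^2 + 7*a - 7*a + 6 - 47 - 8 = a^2 - 49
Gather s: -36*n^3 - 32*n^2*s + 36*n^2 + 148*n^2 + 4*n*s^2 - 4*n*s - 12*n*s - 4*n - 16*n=-36*n^3 + 184*n^2 + 4*n*s^2 - 20*n + s*(-32*n^2 - 16*n)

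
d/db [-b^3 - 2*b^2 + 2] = b*(-3*b - 4)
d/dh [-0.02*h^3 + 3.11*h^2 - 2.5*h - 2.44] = -0.06*h^2 + 6.22*h - 2.5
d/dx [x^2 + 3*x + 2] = 2*x + 3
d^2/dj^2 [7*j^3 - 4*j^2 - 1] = 42*j - 8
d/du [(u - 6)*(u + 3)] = 2*u - 3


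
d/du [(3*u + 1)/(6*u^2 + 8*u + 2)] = -1/(2*u^2 + 4*u + 2)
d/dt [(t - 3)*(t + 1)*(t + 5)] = 3*t^2 + 6*t - 13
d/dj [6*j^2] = 12*j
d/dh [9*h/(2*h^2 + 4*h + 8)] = 9*(4 - h^2)/(2*(h^4 + 4*h^3 + 12*h^2 + 16*h + 16))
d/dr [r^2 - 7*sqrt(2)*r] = 2*r - 7*sqrt(2)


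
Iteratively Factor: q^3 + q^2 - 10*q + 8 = (q + 4)*(q^2 - 3*q + 2) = (q - 2)*(q + 4)*(q - 1)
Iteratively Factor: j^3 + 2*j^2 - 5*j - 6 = (j + 3)*(j^2 - j - 2) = (j + 1)*(j + 3)*(j - 2)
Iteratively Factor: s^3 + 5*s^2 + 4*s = (s)*(s^2 + 5*s + 4) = s*(s + 1)*(s + 4)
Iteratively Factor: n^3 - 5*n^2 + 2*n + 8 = (n - 4)*(n^2 - n - 2) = (n - 4)*(n - 2)*(n + 1)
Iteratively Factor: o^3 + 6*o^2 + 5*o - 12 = (o - 1)*(o^2 + 7*o + 12) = (o - 1)*(o + 4)*(o + 3)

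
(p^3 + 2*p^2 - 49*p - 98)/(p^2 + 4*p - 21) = (p^2 - 5*p - 14)/(p - 3)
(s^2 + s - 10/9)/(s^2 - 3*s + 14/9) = (3*s + 5)/(3*s - 7)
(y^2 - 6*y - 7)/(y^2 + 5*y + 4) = (y - 7)/(y + 4)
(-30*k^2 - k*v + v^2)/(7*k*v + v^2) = (-30*k^2 - k*v + v^2)/(v*(7*k + v))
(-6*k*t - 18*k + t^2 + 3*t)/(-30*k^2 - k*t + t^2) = (t + 3)/(5*k + t)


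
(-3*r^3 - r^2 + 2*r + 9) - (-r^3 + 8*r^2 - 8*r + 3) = -2*r^3 - 9*r^2 + 10*r + 6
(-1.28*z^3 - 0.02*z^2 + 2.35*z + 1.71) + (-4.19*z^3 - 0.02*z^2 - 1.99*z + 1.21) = -5.47*z^3 - 0.04*z^2 + 0.36*z + 2.92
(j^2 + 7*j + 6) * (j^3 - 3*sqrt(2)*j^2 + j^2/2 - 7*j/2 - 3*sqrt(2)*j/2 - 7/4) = j^5 - 3*sqrt(2)*j^4 + 15*j^4/2 - 45*sqrt(2)*j^3/2 + 6*j^3 - 57*sqrt(2)*j^2/2 - 93*j^2/4 - 133*j/4 - 9*sqrt(2)*j - 21/2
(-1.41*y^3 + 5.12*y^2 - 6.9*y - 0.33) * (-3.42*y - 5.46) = 4.8222*y^4 - 9.8118*y^3 - 4.3572*y^2 + 38.8026*y + 1.8018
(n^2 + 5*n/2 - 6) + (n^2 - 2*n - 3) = 2*n^2 + n/2 - 9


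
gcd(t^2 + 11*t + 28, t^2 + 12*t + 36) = 1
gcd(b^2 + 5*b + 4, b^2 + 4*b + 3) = b + 1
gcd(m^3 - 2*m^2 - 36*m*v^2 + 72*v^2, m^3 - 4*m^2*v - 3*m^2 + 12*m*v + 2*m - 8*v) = m - 2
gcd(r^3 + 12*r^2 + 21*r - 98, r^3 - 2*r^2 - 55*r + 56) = r + 7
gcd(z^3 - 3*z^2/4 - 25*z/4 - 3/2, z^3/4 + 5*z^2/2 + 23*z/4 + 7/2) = z + 2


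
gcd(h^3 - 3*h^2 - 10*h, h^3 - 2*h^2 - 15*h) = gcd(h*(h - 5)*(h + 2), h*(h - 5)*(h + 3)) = h^2 - 5*h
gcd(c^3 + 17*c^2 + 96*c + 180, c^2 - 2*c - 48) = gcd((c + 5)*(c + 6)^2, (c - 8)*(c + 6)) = c + 6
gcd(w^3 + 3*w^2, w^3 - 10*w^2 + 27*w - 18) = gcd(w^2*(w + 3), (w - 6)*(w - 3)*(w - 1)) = 1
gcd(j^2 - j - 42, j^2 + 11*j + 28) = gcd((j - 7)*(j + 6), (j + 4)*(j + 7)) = 1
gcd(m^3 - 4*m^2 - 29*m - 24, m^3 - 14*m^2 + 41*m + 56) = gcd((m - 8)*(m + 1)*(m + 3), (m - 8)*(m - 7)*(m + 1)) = m^2 - 7*m - 8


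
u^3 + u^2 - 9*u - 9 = (u - 3)*(u + 1)*(u + 3)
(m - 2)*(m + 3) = m^2 + m - 6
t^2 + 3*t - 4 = (t - 1)*(t + 4)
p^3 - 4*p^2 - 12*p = p*(p - 6)*(p + 2)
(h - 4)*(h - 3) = h^2 - 7*h + 12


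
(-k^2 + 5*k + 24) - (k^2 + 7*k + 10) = -2*k^2 - 2*k + 14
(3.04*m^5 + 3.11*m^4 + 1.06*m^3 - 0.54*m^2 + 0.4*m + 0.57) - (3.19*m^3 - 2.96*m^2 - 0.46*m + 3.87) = 3.04*m^5 + 3.11*m^4 - 2.13*m^3 + 2.42*m^2 + 0.86*m - 3.3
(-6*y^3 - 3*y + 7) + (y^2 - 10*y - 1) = -6*y^3 + y^2 - 13*y + 6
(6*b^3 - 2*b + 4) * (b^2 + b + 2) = 6*b^5 + 6*b^4 + 10*b^3 + 2*b^2 + 8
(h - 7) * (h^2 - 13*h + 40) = h^3 - 20*h^2 + 131*h - 280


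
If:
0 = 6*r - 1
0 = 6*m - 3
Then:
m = 1/2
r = 1/6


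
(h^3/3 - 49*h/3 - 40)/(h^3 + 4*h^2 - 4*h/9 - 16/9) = 3*(h^3 - 49*h - 120)/(9*h^3 + 36*h^2 - 4*h - 16)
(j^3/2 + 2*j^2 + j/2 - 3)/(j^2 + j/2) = (j^3 + 4*j^2 + j - 6)/(j*(2*j + 1))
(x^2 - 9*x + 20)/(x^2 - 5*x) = (x - 4)/x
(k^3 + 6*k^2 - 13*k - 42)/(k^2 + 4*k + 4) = (k^2 + 4*k - 21)/(k + 2)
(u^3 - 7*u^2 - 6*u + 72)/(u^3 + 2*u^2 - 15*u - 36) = (u - 6)/(u + 3)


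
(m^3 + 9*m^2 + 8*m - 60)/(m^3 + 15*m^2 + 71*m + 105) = (m^2 + 4*m - 12)/(m^2 + 10*m + 21)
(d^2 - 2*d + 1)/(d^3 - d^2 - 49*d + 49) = (d - 1)/(d^2 - 49)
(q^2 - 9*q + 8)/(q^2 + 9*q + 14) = (q^2 - 9*q + 8)/(q^2 + 9*q + 14)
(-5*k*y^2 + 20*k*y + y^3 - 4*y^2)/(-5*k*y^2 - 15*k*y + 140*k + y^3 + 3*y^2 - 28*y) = y/(y + 7)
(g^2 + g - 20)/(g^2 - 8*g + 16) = (g + 5)/(g - 4)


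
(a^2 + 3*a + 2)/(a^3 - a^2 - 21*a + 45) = (a^2 + 3*a + 2)/(a^3 - a^2 - 21*a + 45)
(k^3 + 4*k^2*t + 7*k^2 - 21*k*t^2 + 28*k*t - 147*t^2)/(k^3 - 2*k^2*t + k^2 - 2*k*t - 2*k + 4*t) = (k^3 + 4*k^2*t + 7*k^2 - 21*k*t^2 + 28*k*t - 147*t^2)/(k^3 - 2*k^2*t + k^2 - 2*k*t - 2*k + 4*t)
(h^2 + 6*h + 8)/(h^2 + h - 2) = (h + 4)/(h - 1)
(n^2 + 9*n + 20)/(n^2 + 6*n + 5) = (n + 4)/(n + 1)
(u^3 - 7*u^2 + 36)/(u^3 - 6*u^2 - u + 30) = (u - 6)/(u - 5)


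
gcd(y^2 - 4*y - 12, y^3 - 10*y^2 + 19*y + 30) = y - 6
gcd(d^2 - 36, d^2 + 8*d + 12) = d + 6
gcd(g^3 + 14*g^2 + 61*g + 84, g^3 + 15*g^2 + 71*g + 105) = g^2 + 10*g + 21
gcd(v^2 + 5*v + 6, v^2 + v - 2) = v + 2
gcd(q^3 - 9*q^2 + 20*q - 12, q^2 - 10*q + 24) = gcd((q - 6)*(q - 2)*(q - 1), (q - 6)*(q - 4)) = q - 6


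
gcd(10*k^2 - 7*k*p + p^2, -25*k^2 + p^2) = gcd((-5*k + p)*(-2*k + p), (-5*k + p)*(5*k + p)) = -5*k + p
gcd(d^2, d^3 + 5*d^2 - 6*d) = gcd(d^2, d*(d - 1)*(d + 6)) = d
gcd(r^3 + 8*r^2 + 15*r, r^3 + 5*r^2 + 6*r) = r^2 + 3*r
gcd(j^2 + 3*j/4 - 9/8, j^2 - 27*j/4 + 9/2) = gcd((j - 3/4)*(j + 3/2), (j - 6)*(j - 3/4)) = j - 3/4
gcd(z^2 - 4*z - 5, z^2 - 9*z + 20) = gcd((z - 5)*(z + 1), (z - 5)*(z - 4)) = z - 5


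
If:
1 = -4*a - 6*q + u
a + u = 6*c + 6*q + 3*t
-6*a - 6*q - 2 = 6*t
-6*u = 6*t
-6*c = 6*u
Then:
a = -14/43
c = -3/43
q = 8/129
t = -3/43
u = 3/43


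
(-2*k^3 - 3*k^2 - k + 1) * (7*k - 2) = -14*k^4 - 17*k^3 - k^2 + 9*k - 2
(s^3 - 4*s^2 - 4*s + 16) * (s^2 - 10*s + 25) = s^5 - 14*s^4 + 61*s^3 - 44*s^2 - 260*s + 400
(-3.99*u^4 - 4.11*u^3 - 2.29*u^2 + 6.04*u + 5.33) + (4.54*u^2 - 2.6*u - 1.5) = -3.99*u^4 - 4.11*u^3 + 2.25*u^2 + 3.44*u + 3.83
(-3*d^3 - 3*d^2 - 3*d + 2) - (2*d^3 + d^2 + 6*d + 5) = -5*d^3 - 4*d^2 - 9*d - 3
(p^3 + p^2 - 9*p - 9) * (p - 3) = p^4 - 2*p^3 - 12*p^2 + 18*p + 27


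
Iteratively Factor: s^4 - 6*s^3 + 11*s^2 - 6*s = (s - 2)*(s^3 - 4*s^2 + 3*s) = (s - 3)*(s - 2)*(s^2 - s) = s*(s - 3)*(s - 2)*(s - 1)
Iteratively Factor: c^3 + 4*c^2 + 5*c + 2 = (c + 2)*(c^2 + 2*c + 1) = (c + 1)*(c + 2)*(c + 1)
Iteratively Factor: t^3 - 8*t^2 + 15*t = (t)*(t^2 - 8*t + 15) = t*(t - 5)*(t - 3)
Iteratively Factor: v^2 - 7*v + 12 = (v - 3)*(v - 4)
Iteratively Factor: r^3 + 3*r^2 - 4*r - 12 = (r + 3)*(r^2 - 4) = (r - 2)*(r + 3)*(r + 2)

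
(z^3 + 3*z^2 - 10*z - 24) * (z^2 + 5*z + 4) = z^5 + 8*z^4 + 9*z^3 - 62*z^2 - 160*z - 96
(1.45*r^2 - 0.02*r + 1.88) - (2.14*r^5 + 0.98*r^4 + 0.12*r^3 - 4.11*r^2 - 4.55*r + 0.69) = -2.14*r^5 - 0.98*r^4 - 0.12*r^3 + 5.56*r^2 + 4.53*r + 1.19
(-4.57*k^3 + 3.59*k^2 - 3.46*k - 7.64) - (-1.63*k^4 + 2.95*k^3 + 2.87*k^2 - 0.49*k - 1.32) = 1.63*k^4 - 7.52*k^3 + 0.72*k^2 - 2.97*k - 6.32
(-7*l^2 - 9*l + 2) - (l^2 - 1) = -8*l^2 - 9*l + 3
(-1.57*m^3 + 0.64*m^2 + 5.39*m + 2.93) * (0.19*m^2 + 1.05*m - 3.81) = -0.2983*m^5 - 1.5269*m^4 + 7.6778*m^3 + 3.7778*m^2 - 17.4594*m - 11.1633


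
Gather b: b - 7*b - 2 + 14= 12 - 6*b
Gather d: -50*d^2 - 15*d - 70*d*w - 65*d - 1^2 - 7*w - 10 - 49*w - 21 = -50*d^2 + d*(-70*w - 80) - 56*w - 32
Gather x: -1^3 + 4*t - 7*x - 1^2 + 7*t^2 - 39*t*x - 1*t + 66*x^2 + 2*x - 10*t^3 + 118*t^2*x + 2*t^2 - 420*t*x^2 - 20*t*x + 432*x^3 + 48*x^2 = -10*t^3 + 9*t^2 + 3*t + 432*x^3 + x^2*(114 - 420*t) + x*(118*t^2 - 59*t - 5) - 2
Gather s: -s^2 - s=-s^2 - s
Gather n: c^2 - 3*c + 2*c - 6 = c^2 - c - 6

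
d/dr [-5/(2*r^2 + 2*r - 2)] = 5*(2*r + 1)/(2*(r^2 + r - 1)^2)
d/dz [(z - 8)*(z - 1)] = 2*z - 9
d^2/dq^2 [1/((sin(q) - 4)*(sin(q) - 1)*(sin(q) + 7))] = (-9*sin(q)^5 - 31*sin(q)^4 + 27*sin(q)^3 + 497*sin(q)^2 - 402*sin(q) - 1810)/((sin(q) - 4)^3*(sin(q) - 1)^2*(sin(q) + 7)^3)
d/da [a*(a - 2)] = 2*a - 2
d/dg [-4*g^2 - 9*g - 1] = -8*g - 9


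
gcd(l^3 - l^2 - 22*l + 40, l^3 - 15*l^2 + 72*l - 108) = 1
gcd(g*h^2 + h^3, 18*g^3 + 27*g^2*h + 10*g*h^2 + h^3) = g + h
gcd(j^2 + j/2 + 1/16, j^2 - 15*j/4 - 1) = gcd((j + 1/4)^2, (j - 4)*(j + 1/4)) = j + 1/4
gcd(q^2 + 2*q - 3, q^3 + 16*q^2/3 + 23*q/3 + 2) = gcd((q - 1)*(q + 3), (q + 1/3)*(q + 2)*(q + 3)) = q + 3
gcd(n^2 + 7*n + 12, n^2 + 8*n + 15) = n + 3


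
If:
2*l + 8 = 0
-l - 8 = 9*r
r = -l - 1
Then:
No Solution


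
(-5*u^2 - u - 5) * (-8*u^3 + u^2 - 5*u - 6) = 40*u^5 + 3*u^4 + 64*u^3 + 30*u^2 + 31*u + 30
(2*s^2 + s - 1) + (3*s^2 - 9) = 5*s^2 + s - 10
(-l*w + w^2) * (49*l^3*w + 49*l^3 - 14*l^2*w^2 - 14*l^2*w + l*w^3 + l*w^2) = -49*l^4*w^2 - 49*l^4*w + 63*l^3*w^3 + 63*l^3*w^2 - 15*l^2*w^4 - 15*l^2*w^3 + l*w^5 + l*w^4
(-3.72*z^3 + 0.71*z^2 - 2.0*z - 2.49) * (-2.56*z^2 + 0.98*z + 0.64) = 9.5232*z^5 - 5.4632*z^4 + 3.435*z^3 + 4.8688*z^2 - 3.7202*z - 1.5936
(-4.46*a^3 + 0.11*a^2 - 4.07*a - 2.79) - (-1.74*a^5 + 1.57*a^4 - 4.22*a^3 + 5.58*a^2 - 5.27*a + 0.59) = 1.74*a^5 - 1.57*a^4 - 0.24*a^3 - 5.47*a^2 + 1.2*a - 3.38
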